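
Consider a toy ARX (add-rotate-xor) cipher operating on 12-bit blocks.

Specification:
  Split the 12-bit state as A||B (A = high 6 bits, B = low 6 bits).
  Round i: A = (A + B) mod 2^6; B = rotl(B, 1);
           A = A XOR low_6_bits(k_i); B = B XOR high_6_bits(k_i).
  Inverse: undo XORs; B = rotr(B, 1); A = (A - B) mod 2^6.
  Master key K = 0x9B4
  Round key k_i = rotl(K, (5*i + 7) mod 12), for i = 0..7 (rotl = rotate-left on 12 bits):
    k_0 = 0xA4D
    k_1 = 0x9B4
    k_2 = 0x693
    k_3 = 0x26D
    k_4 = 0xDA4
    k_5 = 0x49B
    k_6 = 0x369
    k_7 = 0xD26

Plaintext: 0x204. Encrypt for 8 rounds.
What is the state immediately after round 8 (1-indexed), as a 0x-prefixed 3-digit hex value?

s_0 = plaintext = 0x204
s_1 = Round(s_0, k_0) = 0x061
s_2 = Round(s_1, k_1) = 0x5A5
s_3 = Round(s_2, k_2) = 0xA11
s_4 = Round(s_3, k_3) = 0x52B
s_5 = Round(s_4, k_4) = 0x6E1
s_6 = Round(s_5, k_5) = 0x9D1
s_7 = Round(s_6, k_6) = 0x46F
s_8 = Round(s_7, k_7) = 0x9AB

0x9AB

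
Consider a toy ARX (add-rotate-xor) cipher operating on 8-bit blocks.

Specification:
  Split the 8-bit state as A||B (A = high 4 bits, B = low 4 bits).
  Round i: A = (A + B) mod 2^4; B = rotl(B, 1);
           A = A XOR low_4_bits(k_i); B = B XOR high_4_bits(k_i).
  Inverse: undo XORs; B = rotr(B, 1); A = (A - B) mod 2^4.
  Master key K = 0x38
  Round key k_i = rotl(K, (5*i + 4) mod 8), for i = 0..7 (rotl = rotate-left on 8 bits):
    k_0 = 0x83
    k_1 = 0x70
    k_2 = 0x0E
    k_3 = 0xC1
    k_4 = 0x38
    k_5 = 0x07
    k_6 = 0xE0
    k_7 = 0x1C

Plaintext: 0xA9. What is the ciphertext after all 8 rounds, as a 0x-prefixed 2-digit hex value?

0x29

s_0 = plaintext = 0xA9
s_1 = Round(s_0, k_0) = 0x0B
s_2 = Round(s_1, k_1) = 0xB0
s_3 = Round(s_2, k_2) = 0x50
s_4 = Round(s_3, k_3) = 0x4C
s_5 = Round(s_4, k_4) = 0x8A
s_6 = Round(s_5, k_5) = 0x55
s_7 = Round(s_6, k_6) = 0xA4
s_8 = Round(s_7, k_7) = 0x29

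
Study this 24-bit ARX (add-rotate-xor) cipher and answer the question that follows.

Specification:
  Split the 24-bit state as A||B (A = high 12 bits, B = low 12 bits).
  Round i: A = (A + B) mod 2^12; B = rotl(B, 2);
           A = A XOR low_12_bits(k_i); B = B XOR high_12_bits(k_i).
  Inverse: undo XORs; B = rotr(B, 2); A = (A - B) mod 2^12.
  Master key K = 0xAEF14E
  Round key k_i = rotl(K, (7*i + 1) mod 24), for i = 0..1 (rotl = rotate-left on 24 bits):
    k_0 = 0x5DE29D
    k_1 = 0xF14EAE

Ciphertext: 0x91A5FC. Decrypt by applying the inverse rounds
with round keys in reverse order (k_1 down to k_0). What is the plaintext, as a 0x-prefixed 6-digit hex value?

0x48E1D9

s_0 = ciphertext = 0x91A5FC
s_1 = InvRound(s_0, k_1) = 0x4FA2BA
s_2 = InvRound(s_1, k_0) = 0x48E1D9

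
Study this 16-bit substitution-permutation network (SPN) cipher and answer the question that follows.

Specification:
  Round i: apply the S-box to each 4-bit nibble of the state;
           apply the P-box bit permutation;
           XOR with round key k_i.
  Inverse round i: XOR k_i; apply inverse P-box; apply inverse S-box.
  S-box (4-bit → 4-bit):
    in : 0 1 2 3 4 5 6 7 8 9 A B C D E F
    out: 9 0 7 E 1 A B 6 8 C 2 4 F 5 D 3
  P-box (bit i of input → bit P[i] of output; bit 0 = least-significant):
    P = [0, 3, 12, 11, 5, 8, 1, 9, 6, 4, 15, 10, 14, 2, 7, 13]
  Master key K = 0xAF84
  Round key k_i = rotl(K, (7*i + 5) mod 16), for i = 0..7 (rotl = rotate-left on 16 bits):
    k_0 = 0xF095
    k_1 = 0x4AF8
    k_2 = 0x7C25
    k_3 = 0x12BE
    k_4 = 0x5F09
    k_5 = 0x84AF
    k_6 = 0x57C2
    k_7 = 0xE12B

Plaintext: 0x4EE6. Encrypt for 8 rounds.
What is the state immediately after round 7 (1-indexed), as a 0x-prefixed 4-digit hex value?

0x8797

s_0 = plaintext = 0x4EE6
s_1 = Round(s_0, k_0) = 0x3EFE
s_2 = Round(s_1, k_1) = 0xF71D
s_3 = Round(s_2, k_2) = 0xAC30
s_4 = Round(s_3, k_3) = 0x9DE9
s_5 = Round(s_4, k_4) = 0xE5EB
s_6 = Round(s_5, k_5) = 0xF21D
s_7 = Round(s_6, k_6) = 0x8797
s_8 = Round(s_7, k_7) = 0x5331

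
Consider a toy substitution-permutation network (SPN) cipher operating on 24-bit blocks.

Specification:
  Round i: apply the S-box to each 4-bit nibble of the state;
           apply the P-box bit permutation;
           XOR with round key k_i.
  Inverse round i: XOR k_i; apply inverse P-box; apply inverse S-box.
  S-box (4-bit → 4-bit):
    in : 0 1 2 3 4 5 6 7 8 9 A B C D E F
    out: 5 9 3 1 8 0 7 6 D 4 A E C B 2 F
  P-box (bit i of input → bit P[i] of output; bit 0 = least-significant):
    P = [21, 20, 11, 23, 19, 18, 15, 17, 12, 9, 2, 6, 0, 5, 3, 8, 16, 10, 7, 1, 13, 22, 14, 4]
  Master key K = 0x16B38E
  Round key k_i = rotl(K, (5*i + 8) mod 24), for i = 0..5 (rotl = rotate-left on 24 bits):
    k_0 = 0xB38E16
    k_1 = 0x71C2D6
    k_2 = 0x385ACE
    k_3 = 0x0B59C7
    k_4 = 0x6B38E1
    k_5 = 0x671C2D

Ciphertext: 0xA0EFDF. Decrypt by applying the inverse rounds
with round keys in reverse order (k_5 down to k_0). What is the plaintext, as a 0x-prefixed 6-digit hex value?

0xE4B2F3

s_0 = ciphertext = 0xA0EFDF
s_1 = InvRound(s_0, k_5) = 0xF8ADB4
s_2 = InvRound(s_1, k_4) = 0x4218CA
s_3 = InvRound(s_2, k_3) = 0x738935
s_4 = InvRound(s_3, k_2) = 0xB8FD85
s_5 = InvRound(s_4, k_1) = 0xDD1D3C
s_6 = InvRound(s_5, k_0) = 0xE4B2F3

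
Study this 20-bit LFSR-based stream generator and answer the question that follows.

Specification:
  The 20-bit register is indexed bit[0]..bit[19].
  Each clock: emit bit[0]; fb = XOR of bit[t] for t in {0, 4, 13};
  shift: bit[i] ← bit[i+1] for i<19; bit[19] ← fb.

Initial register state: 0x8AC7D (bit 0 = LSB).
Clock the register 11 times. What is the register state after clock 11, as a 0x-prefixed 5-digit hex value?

0x2FF15

reg_0 = 0x8AC7D
clock 1: out=1, reg = 0xC563E
clock 2: out=0, reg = 0xE2B1F
clock 3: out=1, reg = 0xF158F
clock 4: out=1, reg = 0xF8AC7
clock 5: out=1, reg = 0xFC563
clock 6: out=1, reg = 0xFE2B1
clock 7: out=1, reg = 0xFF158
clock 8: out=0, reg = 0x7F8AC
clock 9: out=0, reg = 0xBFC56
clock 10: out=0, reg = 0x5FE2B
clock 11: out=1, reg = 0x2FF15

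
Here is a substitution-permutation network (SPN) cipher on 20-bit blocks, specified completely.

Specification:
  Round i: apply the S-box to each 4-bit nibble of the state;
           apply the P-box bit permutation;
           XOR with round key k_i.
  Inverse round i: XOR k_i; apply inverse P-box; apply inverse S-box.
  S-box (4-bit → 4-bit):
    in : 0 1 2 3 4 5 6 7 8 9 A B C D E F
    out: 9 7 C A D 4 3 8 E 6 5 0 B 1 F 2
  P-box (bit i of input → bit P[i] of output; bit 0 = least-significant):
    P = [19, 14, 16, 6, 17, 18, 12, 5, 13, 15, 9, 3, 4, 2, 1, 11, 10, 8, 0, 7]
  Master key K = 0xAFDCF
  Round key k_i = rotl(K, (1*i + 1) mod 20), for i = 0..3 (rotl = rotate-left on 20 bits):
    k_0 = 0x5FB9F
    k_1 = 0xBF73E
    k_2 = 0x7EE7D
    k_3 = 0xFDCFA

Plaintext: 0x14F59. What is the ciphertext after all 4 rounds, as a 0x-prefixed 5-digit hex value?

0x160CC

s_0 = plaintext = 0x14F59
s_1 = Round(s_0, k_0) = 0x4268C
s_2 = Round(s_1, k_1) = 0x70BDD
s_3 = Round(s_2, k_2) = 0xDE6ED
s_4 = Round(s_3, k_3) = 0x160CC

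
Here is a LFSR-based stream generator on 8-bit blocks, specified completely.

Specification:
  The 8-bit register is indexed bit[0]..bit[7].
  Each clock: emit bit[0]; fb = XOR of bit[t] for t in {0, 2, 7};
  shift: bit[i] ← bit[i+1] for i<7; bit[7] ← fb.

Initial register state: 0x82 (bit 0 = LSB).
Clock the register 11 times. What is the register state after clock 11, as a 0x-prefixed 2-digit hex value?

0x14

reg_0 = 0x82
clock 1: out=0, reg = 0xC1
clock 2: out=1, reg = 0x60
clock 3: out=0, reg = 0x30
clock 4: out=0, reg = 0x18
clock 5: out=0, reg = 0x0C
clock 6: out=0, reg = 0x86
clock 7: out=0, reg = 0x43
clock 8: out=1, reg = 0xA1
clock 9: out=1, reg = 0x50
clock 10: out=0, reg = 0x28
clock 11: out=0, reg = 0x14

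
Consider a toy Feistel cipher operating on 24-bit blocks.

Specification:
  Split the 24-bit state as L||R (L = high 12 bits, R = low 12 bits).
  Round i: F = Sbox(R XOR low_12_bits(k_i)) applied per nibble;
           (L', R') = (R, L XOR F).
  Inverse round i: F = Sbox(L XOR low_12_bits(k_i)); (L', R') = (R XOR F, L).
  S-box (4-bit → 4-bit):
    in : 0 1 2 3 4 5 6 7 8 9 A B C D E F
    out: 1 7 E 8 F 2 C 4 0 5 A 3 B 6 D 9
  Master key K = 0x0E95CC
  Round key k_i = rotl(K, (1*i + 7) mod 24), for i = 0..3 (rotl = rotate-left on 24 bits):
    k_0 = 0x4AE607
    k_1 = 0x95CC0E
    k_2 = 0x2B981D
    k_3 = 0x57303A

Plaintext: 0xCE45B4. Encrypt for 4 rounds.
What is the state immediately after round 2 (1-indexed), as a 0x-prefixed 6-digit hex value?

0x4DC5DA

s_0 = plaintext = 0xCE45B4
s_1 = Round(s_0, k_0) = 0x5B44DC
s_2 = Round(s_1, k_1) = 0x4DC5DA
s_3 = Round(s_2, k_2) = 0x5DA268
s_4 = Round(s_3, k_3) = 0x268BF4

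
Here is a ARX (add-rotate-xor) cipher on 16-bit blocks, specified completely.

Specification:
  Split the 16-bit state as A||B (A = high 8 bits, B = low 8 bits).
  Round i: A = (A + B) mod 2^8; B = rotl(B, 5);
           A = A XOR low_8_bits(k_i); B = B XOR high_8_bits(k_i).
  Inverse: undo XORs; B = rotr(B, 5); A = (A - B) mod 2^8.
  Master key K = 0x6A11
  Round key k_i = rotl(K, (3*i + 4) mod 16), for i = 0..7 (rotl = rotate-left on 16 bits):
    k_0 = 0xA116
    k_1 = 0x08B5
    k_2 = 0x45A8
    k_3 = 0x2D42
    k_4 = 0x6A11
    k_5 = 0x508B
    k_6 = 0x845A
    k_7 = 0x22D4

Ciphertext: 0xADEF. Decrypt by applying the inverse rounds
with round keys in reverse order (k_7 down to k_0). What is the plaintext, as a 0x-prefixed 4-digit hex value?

s_0 = ciphertext = 0xADEF
s_1 = InvRound(s_0, k_7) = 0x0B6E
s_2 = InvRound(s_1, k_6) = 0xFA57
s_3 = InvRound(s_2, k_5) = 0x3938
s_4 = InvRound(s_3, k_4) = 0x9692
s_5 = InvRound(s_4, k_3) = 0xD7FD
s_6 = InvRound(s_5, k_2) = 0xBAC5
s_7 = InvRound(s_6, k_1) = 0xA16E
s_8 = InvRound(s_7, k_0) = 0x397E

0x397E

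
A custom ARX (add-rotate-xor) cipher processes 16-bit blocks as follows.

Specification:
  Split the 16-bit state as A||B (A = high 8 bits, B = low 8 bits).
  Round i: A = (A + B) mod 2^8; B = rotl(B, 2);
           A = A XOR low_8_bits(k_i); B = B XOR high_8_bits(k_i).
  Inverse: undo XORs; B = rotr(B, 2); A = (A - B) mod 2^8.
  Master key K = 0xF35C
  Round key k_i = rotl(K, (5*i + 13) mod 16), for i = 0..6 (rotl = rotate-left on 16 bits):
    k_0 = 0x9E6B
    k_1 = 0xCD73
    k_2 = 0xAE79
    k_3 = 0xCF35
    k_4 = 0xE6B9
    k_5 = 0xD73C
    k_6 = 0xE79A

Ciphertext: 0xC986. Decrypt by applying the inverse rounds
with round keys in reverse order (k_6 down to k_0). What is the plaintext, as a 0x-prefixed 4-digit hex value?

s_0 = ciphertext = 0xC986
s_1 = InvRound(s_0, k_6) = 0xFB58
s_2 = InvRound(s_1, k_5) = 0xE4E3
s_3 = InvRound(s_2, k_4) = 0x1C41
s_4 = InvRound(s_3, k_3) = 0x86A3
s_5 = InvRound(s_4, k_2) = 0xBC43
s_6 = InvRound(s_5, k_1) = 0x2CA3
s_7 = InvRound(s_6, k_0) = 0xF84F

0xF84F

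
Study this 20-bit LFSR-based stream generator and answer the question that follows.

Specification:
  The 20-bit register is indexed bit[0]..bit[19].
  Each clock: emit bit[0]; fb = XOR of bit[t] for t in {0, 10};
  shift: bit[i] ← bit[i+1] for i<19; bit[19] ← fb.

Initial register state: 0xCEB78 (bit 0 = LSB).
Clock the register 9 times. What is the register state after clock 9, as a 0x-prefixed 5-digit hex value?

reg_0 = 0xCEB78
clock 1: out=0, reg = 0x675BC
clock 2: out=0, reg = 0xB3ADE
clock 3: out=0, reg = 0x59D6F
clock 4: out=1, reg = 0x2CEB7
clock 5: out=1, reg = 0x1675B
clock 6: out=1, reg = 0x0B3AD
clock 7: out=1, reg = 0x859D6
clock 8: out=0, reg = 0x42CEB
clock 9: out=1, reg = 0x21675

0x21675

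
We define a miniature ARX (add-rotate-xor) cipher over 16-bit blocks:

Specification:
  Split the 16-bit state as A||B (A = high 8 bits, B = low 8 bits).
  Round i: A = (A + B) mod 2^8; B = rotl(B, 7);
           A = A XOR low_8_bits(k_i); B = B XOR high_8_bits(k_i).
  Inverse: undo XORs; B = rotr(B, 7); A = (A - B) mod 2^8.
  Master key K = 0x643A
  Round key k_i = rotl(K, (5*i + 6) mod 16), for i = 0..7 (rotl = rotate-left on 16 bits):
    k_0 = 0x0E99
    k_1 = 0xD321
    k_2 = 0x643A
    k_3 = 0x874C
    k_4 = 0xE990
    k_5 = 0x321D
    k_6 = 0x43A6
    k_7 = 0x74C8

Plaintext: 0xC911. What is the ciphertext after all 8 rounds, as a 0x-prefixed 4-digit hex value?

s_0 = plaintext = 0xC911
s_1 = Round(s_0, k_0) = 0x4386
s_2 = Round(s_1, k_1) = 0xE890
s_3 = Round(s_2, k_2) = 0x422C
s_4 = Round(s_3, k_3) = 0x2291
s_5 = Round(s_4, k_4) = 0x2321
s_6 = Round(s_5, k_5) = 0x59A2
s_7 = Round(s_6, k_6) = 0x5D12
s_8 = Round(s_7, k_7) = 0xA77D

0xA77D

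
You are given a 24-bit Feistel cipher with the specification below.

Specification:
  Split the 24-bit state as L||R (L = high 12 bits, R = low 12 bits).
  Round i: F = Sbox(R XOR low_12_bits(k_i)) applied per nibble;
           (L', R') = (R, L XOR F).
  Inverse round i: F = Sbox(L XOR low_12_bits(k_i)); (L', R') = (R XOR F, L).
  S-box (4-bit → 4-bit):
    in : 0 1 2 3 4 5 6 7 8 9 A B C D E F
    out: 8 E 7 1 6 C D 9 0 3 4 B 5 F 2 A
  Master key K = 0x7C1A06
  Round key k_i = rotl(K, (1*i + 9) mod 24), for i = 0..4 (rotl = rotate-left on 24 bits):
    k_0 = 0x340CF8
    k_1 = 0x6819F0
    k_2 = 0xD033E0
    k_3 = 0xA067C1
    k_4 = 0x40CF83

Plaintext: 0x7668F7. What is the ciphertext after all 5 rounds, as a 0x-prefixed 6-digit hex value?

0x716A77

s_0 = plaintext = 0x7668F7
s_1 = Round(s_0, k_0) = 0x8F71EC
s_2 = Round(s_1, k_1) = 0x1EC812
s_3 = Round(s_2, k_2) = 0x812A4B
s_4 = Round(s_3, k_3) = 0xA4B716
s_5 = Round(s_4, k_4) = 0x716A77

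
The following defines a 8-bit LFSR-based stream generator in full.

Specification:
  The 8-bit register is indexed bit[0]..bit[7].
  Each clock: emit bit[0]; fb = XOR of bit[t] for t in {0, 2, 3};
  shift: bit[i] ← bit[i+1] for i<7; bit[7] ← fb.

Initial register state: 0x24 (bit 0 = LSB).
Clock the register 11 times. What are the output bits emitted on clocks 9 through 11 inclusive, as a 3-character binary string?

100

reg_0 = 0x24
clock 1: out=0, reg = 0x92
clock 2: out=0, reg = 0x49
clock 3: out=1, reg = 0x24
clock 4: out=0, reg = 0x92
clock 5: out=0, reg = 0x49
clock 6: out=1, reg = 0x24
clock 7: out=0, reg = 0x92
clock 8: out=0, reg = 0x49
clock 9: out=1, reg = 0x24
clock 10: out=0, reg = 0x92
clock 11: out=0, reg = 0x49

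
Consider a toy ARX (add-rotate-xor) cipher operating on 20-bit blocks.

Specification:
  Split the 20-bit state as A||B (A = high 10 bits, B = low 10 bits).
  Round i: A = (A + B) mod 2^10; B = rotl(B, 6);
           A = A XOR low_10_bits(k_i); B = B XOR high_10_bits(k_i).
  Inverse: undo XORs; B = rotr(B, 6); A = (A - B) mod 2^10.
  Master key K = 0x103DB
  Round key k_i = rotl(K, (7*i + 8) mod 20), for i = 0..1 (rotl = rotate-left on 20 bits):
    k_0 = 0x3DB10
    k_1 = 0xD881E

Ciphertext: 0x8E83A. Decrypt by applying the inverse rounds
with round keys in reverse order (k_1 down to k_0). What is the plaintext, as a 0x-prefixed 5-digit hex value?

s_0 = ciphertext = 0x8E83A
s_1 = InvRound(s_0, k_1) = 0x25D8D
s_2 = InvRound(s_1, k_0) = 0xF4BB5

0xF4BB5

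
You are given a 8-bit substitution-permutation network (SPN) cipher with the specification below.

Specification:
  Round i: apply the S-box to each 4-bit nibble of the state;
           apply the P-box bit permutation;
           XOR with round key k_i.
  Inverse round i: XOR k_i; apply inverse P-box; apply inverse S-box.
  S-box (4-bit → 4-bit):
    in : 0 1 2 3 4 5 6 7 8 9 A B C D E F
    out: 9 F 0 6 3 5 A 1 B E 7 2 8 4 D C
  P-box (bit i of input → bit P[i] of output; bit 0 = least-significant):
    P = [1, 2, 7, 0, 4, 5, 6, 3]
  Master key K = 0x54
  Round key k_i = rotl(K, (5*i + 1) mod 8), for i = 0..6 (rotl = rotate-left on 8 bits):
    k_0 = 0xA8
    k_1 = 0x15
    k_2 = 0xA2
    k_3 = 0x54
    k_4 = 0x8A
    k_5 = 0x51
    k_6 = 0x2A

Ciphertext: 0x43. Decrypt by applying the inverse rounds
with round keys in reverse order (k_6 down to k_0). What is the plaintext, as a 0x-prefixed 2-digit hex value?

s_0 = ciphertext = 0x43
s_1 = InvRound(s_0, k_6) = 0x9C
s_2 = InvRound(s_1, k_5) = 0xF9
s_3 = InvRound(s_2, k_4) = 0xA0
s_4 = InvRound(s_3, k_3) = 0xA3
s_5 = InvRound(s_4, k_2) = 0x2C
s_6 = InvRound(s_5, k_1) = 0x8C
s_7 = InvRound(s_6, k_0) = 0xBB

0xBB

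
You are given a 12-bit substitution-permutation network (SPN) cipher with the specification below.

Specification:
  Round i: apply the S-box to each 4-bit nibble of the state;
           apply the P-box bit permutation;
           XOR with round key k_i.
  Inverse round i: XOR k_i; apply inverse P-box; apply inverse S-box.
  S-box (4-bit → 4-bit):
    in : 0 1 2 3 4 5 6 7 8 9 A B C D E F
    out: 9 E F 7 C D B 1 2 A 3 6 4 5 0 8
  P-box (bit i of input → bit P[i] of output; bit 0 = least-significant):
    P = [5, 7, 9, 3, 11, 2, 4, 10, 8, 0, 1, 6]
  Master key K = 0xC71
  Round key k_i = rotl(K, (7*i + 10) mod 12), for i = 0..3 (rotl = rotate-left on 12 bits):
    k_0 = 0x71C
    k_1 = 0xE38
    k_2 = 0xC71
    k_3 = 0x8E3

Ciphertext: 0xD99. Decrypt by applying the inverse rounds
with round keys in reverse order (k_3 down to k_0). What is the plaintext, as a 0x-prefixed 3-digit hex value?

0xCF1

s_0 = ciphertext = 0xD99
s_1 = InvRound(s_0, k_3) = 0x540
s_2 = InvRound(s_1, k_2) = 0xAD7
s_3 = InvRound(s_2, k_1) = 0x196
s_4 = InvRound(s_3, k_0) = 0xCF1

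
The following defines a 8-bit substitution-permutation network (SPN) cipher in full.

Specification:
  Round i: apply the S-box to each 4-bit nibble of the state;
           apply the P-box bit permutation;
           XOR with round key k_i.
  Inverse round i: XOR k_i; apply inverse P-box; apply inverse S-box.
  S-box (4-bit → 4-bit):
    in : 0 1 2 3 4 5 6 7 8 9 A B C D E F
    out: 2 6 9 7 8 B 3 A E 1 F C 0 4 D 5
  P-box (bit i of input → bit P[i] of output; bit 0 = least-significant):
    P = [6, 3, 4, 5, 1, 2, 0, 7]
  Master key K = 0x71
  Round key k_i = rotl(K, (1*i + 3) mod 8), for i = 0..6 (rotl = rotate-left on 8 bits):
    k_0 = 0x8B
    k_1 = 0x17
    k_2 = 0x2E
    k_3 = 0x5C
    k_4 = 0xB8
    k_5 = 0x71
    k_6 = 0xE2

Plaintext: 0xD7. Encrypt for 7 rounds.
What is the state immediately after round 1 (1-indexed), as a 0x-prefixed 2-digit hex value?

0xA2

s_0 = plaintext = 0xD7
s_1 = Round(s_0, k_0) = 0xA2
s_2 = Round(s_1, k_1) = 0xF0
s_3 = Round(s_2, k_2) = 0x25
s_4 = Round(s_3, k_3) = 0xB6
s_5 = Round(s_4, k_4) = 0x71
s_6 = Round(s_5, k_5) = 0xED
s_7 = Round(s_6, k_6) = 0x71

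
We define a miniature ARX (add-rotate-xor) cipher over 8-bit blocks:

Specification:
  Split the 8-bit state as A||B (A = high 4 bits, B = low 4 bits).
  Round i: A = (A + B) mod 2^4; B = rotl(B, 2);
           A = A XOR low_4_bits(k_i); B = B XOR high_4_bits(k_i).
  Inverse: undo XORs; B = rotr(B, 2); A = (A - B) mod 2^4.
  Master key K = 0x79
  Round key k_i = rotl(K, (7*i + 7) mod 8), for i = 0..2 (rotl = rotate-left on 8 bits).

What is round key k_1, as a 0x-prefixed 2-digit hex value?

0x5E

K = 0x79
k_0 = rotl(K, (7*0+7) mod 8) = rotl(K, 7) = 0xBC
k_1 = rotl(K, (7*1+7) mod 8) = rotl(K, 6) = 0x5E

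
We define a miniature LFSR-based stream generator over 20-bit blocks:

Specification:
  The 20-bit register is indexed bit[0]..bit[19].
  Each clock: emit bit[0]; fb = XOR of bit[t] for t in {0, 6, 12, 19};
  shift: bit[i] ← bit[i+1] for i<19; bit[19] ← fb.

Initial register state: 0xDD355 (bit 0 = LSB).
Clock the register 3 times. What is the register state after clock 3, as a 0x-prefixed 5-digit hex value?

reg_0 = 0xDD355
clock 1: out=1, reg = 0x6E9AA
clock 2: out=0, reg = 0x374D5
clock 3: out=1, reg = 0x9BA6A

0x9BA6A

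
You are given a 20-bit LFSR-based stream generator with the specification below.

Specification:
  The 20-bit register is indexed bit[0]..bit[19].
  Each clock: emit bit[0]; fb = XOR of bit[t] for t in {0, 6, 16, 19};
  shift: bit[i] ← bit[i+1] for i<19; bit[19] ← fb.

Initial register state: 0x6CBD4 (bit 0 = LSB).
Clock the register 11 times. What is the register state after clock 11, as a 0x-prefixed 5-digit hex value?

0x276D9

reg_0 = 0x6CBD4
clock 1: out=0, reg = 0xB65EA
clock 2: out=0, reg = 0xDB2F5
clock 3: out=1, reg = 0x6D97A
clock 4: out=0, reg = 0xB6CBD
clock 5: out=1, reg = 0xDB65E
clock 6: out=0, reg = 0xEDB2F
clock 7: out=1, reg = 0x76D97
clock 8: out=1, reg = 0x3B6CB
clock 9: out=1, reg = 0x9DB65
clock 10: out=1, reg = 0x4EDB2
clock 11: out=0, reg = 0x276D9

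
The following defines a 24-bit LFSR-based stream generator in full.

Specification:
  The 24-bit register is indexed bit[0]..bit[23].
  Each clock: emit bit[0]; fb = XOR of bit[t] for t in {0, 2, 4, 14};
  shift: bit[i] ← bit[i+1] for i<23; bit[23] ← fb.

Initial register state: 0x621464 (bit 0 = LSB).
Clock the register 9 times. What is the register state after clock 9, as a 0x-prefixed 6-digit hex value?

reg_0 = 0x621464
clock 1: out=0, reg = 0xB10A32
clock 2: out=0, reg = 0xD88519
clock 3: out=1, reg = 0x6C428C
clock 4: out=0, reg = 0x362146
clock 5: out=0, reg = 0x9B10A3
clock 6: out=1, reg = 0xCD8851
clock 7: out=1, reg = 0x66C428
clock 8: out=0, reg = 0xB36214
clock 9: out=0, reg = 0xD9B10A

0xD9B10A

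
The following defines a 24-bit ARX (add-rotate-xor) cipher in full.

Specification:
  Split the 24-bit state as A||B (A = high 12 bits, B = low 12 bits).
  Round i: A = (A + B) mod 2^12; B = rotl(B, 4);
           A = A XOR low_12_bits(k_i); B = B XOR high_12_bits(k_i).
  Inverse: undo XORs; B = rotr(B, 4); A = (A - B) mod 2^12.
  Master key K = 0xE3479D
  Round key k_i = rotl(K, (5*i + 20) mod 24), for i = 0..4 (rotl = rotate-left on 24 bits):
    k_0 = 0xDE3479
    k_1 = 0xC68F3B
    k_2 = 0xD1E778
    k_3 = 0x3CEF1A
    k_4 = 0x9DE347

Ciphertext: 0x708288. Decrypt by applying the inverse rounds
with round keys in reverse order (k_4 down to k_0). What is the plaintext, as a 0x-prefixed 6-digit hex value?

s_0 = ciphertext = 0x708288
s_1 = InvRound(s_0, k_4) = 0xD9A6B5
s_2 = InvRound(s_1, k_3) = 0x729B57
s_3 = InvRound(s_2, k_2) = 0x6ED964
s_4 = InvRound(s_3, k_1) = 0xD86C50
s_5 = InvRound(s_4, k_0) = 0x6E431B

0x6E431B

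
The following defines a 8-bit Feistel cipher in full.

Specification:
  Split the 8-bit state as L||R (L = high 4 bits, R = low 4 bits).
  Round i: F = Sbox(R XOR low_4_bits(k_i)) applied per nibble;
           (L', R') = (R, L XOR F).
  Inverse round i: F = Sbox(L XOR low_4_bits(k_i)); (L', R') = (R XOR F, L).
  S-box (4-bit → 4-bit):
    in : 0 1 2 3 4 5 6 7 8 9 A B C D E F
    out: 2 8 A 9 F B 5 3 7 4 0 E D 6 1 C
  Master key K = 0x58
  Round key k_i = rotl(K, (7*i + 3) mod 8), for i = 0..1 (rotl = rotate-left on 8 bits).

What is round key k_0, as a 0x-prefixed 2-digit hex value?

0xC2

K = 0x58
k_0 = rotl(K, (7*0+3) mod 8) = rotl(K, 3) = 0xC2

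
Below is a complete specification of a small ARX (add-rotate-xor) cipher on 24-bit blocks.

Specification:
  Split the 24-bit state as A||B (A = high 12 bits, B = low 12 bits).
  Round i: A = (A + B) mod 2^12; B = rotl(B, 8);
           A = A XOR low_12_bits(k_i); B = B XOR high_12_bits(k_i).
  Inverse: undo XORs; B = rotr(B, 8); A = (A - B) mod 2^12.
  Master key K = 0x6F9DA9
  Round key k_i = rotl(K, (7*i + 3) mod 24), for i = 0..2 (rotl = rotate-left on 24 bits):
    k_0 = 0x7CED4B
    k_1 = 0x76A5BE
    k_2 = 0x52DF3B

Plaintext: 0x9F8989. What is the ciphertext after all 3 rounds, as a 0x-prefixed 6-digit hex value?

s_0 = plaintext = 0x9F8989
s_1 = Round(s_0, k_0) = 0xECAE56
s_2 = Round(s_1, k_1) = 0x89E18F
s_3 = Round(s_2, k_2) = 0x516A35

0x516A35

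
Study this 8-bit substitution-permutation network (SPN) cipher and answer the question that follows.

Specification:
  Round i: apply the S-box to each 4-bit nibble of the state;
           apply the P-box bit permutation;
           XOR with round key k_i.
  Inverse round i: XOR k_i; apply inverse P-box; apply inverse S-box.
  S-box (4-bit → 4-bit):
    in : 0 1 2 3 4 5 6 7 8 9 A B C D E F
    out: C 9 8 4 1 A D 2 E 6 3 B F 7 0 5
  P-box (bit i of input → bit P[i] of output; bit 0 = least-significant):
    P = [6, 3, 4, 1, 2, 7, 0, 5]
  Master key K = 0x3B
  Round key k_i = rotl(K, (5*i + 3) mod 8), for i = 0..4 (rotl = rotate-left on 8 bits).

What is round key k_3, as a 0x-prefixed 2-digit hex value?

0xEC

K = 0x3B
k_0 = rotl(K, (5*0+3) mod 8) = rotl(K, 3) = 0xD9
k_1 = rotl(K, (5*1+3) mod 8) = rotl(K, 0) = 0x3B
k_2 = rotl(K, (5*2+3) mod 8) = rotl(K, 5) = 0x67
k_3 = rotl(K, (5*3+3) mod 8) = rotl(K, 2) = 0xEC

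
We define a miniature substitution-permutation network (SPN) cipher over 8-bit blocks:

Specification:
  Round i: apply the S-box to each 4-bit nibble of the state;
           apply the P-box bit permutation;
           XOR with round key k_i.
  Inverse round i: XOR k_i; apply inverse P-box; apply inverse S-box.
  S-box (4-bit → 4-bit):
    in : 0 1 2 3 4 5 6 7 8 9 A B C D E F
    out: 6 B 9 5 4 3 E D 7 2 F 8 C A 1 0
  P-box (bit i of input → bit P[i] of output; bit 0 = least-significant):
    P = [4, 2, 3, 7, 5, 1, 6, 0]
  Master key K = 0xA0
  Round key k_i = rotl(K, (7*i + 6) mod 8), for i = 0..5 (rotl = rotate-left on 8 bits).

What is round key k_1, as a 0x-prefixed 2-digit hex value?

0x14

K = 0xA0
k_0 = rotl(K, (7*0+6) mod 8) = rotl(K, 6) = 0x28
k_1 = rotl(K, (7*1+6) mod 8) = rotl(K, 5) = 0x14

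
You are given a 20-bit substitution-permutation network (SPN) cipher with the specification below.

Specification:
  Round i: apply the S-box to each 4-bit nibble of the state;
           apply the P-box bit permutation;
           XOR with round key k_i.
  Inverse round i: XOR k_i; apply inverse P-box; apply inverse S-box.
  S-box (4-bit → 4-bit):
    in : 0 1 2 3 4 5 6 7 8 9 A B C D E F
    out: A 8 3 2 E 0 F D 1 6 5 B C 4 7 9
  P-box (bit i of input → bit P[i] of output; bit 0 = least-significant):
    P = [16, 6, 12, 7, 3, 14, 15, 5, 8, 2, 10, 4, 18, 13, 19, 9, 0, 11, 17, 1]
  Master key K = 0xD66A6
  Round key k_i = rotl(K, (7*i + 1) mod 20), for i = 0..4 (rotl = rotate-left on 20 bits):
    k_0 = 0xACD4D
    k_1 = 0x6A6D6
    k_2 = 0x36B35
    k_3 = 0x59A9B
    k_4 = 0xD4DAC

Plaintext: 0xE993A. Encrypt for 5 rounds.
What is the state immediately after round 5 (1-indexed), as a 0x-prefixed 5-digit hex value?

0x3EE68

s_0 = plaintext = 0xE993A
s_1 = Round(s_0, k_0) = 0x1B148
s_2 = Round(s_1, k_1) = 0x344E4
s_3 = Round(s_2, k_2) = 0xB95E9
s_4 = Round(s_3, k_3) = 0xD62D0
s_5 = Round(s_4, k_4) = 0x3EE68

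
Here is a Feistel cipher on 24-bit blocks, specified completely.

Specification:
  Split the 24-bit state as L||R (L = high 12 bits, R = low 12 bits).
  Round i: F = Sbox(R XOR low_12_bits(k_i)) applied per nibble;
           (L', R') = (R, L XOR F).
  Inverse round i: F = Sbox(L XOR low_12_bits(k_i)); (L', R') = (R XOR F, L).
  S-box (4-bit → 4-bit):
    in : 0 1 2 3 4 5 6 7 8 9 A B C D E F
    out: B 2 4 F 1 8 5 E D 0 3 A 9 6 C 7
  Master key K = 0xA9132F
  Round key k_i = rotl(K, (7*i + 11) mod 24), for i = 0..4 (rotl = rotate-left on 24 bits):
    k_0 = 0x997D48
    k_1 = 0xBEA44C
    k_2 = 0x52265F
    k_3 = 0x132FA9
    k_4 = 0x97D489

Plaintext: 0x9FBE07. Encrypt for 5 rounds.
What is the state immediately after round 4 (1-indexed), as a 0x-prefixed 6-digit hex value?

s_0 = plaintext = 0x9FBE07
s_1 = Round(s_0, k_0) = 0xE076EC
s_2 = Round(s_1, k_1) = 0x6ECA3C
s_3 = Round(s_2, k_2) = 0xA3CFB3
s_4 = Round(s_3, k_3) = 0xFB311F
s_5 = Round(s_4, k_4) = 0x11F7B6

0xFB311F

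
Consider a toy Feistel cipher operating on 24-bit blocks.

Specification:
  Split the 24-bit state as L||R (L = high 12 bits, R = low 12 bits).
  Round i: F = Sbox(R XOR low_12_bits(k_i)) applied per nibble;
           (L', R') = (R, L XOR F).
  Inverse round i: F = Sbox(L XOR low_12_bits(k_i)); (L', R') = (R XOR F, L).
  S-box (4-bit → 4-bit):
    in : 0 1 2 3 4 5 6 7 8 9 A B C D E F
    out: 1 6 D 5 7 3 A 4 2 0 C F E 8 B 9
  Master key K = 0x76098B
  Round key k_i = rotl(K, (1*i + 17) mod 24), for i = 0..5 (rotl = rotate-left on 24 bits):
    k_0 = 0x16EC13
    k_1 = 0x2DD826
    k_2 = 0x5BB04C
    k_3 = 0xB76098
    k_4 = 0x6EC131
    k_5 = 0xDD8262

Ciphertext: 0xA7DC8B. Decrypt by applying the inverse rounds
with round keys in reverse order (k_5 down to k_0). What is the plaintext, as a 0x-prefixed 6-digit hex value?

s_0 = ciphertext = 0xA7DC8B
s_1 = InvRound(s_0, k_5) = 0xEE2A7D
s_2 = InvRound(s_1, k_4) = 0x3F8EE2
s_3 = InvRound(s_2, k_3) = 0xB433F8
s_4 = InvRound(s_3, k_2) = 0xCE1B43
s_5 = InvRound(s_4, k_1) = 0xCA7CE1
s_6 = InvRound(s_5, k_0) = 0xD16CA7

0xD16CA7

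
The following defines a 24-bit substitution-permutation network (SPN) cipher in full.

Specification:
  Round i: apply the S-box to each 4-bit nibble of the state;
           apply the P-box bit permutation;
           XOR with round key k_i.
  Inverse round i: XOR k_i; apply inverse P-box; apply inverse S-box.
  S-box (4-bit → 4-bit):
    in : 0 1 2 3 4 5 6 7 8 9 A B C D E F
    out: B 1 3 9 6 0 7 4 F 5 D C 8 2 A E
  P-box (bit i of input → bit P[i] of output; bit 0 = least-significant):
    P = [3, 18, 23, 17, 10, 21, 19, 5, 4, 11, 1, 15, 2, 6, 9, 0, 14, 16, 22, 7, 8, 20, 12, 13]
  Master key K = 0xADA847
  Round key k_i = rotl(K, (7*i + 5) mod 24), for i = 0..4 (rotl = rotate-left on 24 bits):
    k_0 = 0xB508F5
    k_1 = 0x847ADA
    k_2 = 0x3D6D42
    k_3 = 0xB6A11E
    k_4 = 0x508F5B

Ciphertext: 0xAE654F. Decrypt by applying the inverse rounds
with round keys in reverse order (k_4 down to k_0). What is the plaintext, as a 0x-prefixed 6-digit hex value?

0xF87E1C

s_0 = ciphertext = 0xAE654F
s_1 = InvRound(s_0, k_4) = 0xE9904F
s_2 = InvRound(s_1, k_3) = 0x84E17E
s_3 = InvRound(s_2, k_2) = 0xDD1089
s_4 = InvRound(s_3, k_1) = 0xE6F675
s_5 = InvRound(s_4, k_0) = 0xF87E1C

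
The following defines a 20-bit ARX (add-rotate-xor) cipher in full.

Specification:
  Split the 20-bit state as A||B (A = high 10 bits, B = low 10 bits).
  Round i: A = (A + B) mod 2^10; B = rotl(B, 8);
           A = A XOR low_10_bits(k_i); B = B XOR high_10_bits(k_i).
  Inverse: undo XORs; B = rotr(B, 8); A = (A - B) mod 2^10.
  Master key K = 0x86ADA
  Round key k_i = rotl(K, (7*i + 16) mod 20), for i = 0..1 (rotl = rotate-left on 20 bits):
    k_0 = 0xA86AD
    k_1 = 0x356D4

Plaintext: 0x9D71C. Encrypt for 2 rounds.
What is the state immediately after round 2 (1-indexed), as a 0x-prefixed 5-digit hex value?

s_0 = plaintext = 0x9D71C
s_1 = Round(s_0, k_0) = 0xCF266
s_2 = Round(s_1, k_1) = 0xDDA4C

0xDDA4C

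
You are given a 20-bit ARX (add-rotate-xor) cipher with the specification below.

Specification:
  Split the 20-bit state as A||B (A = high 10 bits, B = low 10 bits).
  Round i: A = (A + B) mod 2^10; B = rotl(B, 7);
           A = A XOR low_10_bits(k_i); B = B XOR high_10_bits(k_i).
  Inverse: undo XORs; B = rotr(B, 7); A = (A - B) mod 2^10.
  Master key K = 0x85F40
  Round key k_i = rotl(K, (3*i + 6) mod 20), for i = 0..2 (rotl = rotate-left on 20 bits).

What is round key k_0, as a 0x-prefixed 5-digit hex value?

K = 0x85F40
k_0 = rotl(K, (3*0+6) mod 20) = rotl(K, 6) = 0x7D021

0x7D021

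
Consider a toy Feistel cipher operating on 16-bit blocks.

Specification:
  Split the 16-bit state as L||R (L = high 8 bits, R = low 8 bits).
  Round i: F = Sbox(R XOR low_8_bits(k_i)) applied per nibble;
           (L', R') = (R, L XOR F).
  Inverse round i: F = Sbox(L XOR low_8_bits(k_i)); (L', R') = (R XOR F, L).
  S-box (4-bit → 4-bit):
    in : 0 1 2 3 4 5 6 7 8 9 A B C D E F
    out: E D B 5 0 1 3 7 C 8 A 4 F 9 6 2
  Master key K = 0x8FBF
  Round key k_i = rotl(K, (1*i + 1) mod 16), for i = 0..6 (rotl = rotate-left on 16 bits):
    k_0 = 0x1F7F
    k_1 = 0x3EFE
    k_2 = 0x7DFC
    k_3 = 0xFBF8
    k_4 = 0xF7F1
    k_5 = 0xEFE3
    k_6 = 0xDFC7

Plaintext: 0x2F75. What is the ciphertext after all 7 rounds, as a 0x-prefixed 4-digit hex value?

0x7C66

s_0 = plaintext = 0x2F75
s_1 = Round(s_0, k_0) = 0x75C5
s_2 = Round(s_1, k_1) = 0xC521
s_3 = Round(s_2, k_2) = 0x215C
s_4 = Round(s_3, k_3) = 0x5C81
s_5 = Round(s_4, k_4) = 0x8122
s_6 = Round(s_5, k_5) = 0x227C
s_7 = Round(s_6, k_6) = 0x7C66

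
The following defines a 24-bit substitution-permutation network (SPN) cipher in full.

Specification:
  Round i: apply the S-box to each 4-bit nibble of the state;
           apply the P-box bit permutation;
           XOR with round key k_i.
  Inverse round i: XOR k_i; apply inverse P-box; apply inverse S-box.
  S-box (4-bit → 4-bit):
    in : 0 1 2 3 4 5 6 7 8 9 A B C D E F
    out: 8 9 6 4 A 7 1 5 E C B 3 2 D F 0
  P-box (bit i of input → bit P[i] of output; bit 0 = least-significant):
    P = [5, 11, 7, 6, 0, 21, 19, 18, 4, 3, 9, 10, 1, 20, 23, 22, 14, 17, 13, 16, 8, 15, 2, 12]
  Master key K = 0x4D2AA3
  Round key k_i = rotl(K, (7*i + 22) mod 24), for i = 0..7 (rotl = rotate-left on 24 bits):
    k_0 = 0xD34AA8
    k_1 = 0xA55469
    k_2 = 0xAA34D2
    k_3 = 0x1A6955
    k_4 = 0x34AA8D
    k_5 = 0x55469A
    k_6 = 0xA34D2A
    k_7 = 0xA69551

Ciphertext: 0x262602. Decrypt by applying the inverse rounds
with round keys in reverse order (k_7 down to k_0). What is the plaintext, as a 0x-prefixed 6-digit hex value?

0x072C5B

s_0 = ciphertext = 0x262602
s_1 = InvRound(s_0, k_7) = 0xA37760
s_2 = InvRound(s_1, k_6) = 0x0362F4
s_3 = InvRound(s_2, k_5) = 0x32A401
s_4 = InvRound(s_3, k_4) = 0x3CF802
s_5 = InvRound(s_4, k_3) = 0xEC66A0
s_6 = InvRound(s_5, k_2) = 0x0B1701
s_7 = InvRound(s_6, k_1) = 0x6B3281
s_8 = InvRound(s_7, k_0) = 0x072C5B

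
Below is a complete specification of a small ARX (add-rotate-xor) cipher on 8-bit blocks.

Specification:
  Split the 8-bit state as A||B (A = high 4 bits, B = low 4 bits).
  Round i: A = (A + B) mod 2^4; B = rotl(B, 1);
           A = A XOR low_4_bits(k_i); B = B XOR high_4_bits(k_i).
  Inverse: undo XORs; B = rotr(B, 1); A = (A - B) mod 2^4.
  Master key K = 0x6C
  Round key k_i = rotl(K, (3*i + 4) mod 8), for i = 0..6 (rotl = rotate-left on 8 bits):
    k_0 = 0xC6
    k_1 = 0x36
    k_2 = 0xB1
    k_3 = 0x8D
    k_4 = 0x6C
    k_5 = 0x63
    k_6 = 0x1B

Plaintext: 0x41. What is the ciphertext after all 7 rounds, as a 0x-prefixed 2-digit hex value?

s_0 = plaintext = 0x41
s_1 = Round(s_0, k_0) = 0x3E
s_2 = Round(s_1, k_1) = 0x7E
s_3 = Round(s_2, k_2) = 0x46
s_4 = Round(s_3, k_3) = 0x74
s_5 = Round(s_4, k_4) = 0x7E
s_6 = Round(s_5, k_5) = 0x6B
s_7 = Round(s_6, k_6) = 0xA6

0xA6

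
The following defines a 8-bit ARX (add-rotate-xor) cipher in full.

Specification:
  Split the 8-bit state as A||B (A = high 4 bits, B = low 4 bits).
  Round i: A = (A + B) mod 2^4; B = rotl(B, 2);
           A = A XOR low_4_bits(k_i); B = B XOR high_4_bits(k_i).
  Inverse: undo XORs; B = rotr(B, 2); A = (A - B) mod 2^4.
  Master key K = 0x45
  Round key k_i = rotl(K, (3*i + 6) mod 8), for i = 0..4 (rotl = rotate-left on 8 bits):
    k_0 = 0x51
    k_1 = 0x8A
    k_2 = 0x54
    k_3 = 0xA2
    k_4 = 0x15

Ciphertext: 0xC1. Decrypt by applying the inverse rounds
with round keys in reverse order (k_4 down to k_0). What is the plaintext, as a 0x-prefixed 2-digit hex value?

0xC2

s_0 = ciphertext = 0xC1
s_1 = InvRound(s_0, k_4) = 0x90
s_2 = InvRound(s_1, k_3) = 0x1A
s_3 = InvRound(s_2, k_2) = 0x6F
s_4 = InvRound(s_3, k_1) = 0xFD
s_5 = InvRound(s_4, k_0) = 0xC2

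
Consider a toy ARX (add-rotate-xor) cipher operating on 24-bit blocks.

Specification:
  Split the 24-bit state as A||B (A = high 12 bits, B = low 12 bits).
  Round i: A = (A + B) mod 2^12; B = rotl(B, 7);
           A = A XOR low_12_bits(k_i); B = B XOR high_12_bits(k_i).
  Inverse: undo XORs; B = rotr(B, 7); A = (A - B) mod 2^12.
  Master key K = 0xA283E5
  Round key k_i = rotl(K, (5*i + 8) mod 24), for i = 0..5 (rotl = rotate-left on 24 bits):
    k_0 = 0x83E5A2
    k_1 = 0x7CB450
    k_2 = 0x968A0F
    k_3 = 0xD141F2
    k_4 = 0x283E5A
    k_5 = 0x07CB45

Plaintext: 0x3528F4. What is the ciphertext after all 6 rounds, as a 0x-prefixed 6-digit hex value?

0x15611D

s_0 = plaintext = 0x3528F4
s_1 = Round(s_0, k_0) = 0x9E4279
s_2 = Round(s_1, k_1) = 0x80DB58
s_3 = Round(s_2, k_2) = 0x96A532
s_4 = Round(s_3, k_3) = 0xF6E43D
s_5 = Round(s_4, k_4) = 0xDF1C22
s_6 = Round(s_5, k_5) = 0x15611D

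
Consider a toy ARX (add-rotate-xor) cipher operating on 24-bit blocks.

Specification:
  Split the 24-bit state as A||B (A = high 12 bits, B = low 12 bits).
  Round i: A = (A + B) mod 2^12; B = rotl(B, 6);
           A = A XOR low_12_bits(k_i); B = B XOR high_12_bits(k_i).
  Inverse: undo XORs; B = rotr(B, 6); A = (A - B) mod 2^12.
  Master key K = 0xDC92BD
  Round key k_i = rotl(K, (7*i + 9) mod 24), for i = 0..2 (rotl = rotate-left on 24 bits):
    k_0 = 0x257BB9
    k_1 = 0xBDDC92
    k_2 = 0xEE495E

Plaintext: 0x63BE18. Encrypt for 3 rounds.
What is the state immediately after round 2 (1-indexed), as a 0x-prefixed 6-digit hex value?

0x8CB00C

s_0 = plaintext = 0x63BE18
s_1 = Round(s_0, k_0) = 0xFEA46F
s_2 = Round(s_1, k_1) = 0x8CB00C
s_3 = Round(s_2, k_2) = 0x189DE4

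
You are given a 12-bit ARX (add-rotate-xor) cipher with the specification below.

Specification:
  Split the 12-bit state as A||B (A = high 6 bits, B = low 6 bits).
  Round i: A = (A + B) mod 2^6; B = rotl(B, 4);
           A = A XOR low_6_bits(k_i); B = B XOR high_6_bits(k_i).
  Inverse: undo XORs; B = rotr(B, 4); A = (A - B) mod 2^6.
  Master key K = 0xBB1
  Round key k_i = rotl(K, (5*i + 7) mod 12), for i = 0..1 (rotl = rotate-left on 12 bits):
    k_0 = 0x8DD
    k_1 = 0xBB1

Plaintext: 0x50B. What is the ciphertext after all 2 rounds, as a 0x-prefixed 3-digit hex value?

0x8BA

s_0 = plaintext = 0x50B
s_1 = Round(s_0, k_0) = 0x091
s_2 = Round(s_1, k_1) = 0x8BA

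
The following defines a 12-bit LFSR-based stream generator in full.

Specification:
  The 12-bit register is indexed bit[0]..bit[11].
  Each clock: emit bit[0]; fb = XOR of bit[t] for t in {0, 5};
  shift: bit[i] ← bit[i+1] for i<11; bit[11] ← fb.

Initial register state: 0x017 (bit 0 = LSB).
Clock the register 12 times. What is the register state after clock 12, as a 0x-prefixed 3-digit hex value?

reg_0 = 0x017
clock 1: out=1, reg = 0x80B
clock 2: out=1, reg = 0xC05
clock 3: out=1, reg = 0xE02
clock 4: out=0, reg = 0x701
clock 5: out=1, reg = 0xB80
clock 6: out=0, reg = 0x5C0
clock 7: out=0, reg = 0x2E0
clock 8: out=0, reg = 0x970
clock 9: out=0, reg = 0xCB8
clock 10: out=0, reg = 0xE5C
clock 11: out=0, reg = 0x72E
clock 12: out=0, reg = 0xB97

0xB97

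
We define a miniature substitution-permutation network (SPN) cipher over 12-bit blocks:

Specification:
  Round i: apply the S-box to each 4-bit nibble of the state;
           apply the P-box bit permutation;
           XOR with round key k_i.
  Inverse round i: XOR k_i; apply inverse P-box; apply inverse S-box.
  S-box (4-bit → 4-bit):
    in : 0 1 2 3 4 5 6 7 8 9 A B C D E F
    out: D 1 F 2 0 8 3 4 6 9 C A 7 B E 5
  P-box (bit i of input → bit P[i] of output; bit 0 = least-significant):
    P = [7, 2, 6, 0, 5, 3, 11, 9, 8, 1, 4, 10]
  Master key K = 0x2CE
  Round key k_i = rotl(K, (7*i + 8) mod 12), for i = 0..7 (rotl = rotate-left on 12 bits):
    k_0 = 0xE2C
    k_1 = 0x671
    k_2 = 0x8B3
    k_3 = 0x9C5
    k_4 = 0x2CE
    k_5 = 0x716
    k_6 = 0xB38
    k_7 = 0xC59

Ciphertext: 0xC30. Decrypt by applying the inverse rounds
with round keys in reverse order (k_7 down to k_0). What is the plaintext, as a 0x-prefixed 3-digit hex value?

0x6FD

s_0 = ciphertext = 0xC30
s_1 = InvRound(s_0, k_7) = 0x46A
s_2 = InvRound(s_1, k_6) = 0x2A7
s_3 = InvRound(s_2, k_5) = 0x019
s_4 = InvRound(s_3, k_4) = 0x852
s_5 = InvRound(s_4, k_3) = 0xC4D
s_6 = InvRound(s_5, k_2) = 0xE6C
s_7 = InvRound(s_6, k_1) = 0x78B
s_8 = InvRound(s_7, k_0) = 0x6FD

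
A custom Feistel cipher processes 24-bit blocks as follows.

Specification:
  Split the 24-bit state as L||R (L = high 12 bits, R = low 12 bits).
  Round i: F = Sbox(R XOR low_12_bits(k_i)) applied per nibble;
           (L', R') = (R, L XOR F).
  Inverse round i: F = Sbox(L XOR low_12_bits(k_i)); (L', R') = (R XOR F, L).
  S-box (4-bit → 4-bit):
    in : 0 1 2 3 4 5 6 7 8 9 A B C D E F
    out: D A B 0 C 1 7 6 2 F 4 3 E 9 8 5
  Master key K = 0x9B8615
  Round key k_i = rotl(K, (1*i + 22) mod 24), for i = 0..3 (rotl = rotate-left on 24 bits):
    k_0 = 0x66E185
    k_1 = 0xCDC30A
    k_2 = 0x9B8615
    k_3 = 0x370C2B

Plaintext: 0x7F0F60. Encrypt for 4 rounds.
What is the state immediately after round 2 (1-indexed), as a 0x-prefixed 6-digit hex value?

0xF71103

s_0 = plaintext = 0x7F0F60
s_1 = Round(s_0, k_0) = 0xF60F71
s_2 = Round(s_1, k_1) = 0xF71103
s_3 = Round(s_2, k_2) = 0x1039D6
s_4 = Round(s_3, k_3) = 0x9D605A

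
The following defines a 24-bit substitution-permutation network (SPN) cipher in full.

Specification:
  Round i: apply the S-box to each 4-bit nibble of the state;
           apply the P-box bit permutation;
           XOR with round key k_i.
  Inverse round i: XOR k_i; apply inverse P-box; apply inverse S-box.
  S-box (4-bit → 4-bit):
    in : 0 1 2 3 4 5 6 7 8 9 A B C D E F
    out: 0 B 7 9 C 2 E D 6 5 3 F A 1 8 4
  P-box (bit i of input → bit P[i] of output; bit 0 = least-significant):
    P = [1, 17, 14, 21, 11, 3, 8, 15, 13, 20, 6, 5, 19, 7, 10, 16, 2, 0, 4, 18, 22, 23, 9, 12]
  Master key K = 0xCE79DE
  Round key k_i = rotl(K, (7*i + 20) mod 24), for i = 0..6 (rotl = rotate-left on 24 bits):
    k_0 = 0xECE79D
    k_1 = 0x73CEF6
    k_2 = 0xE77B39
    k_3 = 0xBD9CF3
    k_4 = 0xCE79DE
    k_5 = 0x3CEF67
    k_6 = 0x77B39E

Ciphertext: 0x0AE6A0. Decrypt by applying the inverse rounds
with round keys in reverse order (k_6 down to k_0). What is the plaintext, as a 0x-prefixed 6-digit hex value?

s_0 = ciphertext = 0x0AE6A0
s_1 = InvRound(s_0, k_6) = 0x377C87
s_2 = InvRound(s_1, k_5) = 0x401445
s_3 = InvRound(s_2, k_4) = 0x562D22
s_4 = InvRound(s_3, k_3) = 0x18194C
s_5 = InvRound(s_4, k_2) = 0x2B3B06
s_6 = InvRound(s_5, k_1) = 0x3F2B4F
s_7 = InvRound(s_6, k_0) = 0xAF6832

0xAF6832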